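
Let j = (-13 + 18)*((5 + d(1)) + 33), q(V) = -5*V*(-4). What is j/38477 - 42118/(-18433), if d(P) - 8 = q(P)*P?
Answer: 1626657176/709246541 ≈ 2.2935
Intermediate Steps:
q(V) = 20*V
d(P) = 8 + 20*P² (d(P) = 8 + (20*P)*P = 8 + 20*P²)
j = 330 (j = (-13 + 18)*((5 + (8 + 20*1²)) + 33) = 5*((5 + (8 + 20*1)) + 33) = 5*((5 + (8 + 20)) + 33) = 5*((5 + 28) + 33) = 5*(33 + 33) = 5*66 = 330)
j/38477 - 42118/(-18433) = 330/38477 - 42118/(-18433) = 330*(1/38477) - 42118*(-1/18433) = 330/38477 + 42118/18433 = 1626657176/709246541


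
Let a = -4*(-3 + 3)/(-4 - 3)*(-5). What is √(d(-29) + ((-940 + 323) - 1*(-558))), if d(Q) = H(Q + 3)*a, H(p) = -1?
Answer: I*√59 ≈ 7.6811*I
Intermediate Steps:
a = 0 (a = -0/(-7)*(-5) = -0*(-1)/7*(-5) = -4*0*(-5) = 0*(-5) = 0)
d(Q) = 0 (d(Q) = -1*0 = 0)
√(d(-29) + ((-940 + 323) - 1*(-558))) = √(0 + ((-940 + 323) - 1*(-558))) = √(0 + (-617 + 558)) = √(0 - 59) = √(-59) = I*√59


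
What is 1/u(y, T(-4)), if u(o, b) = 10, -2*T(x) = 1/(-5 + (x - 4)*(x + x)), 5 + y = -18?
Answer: ⅒ ≈ 0.10000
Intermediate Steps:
y = -23 (y = -5 - 18 = -23)
T(x) = -1/(2*(-5 + 2*x*(-4 + x))) (T(x) = -1/(2*(-5 + (x - 4)*(x + x))) = -1/(2*(-5 + (-4 + x)*(2*x))) = -1/(2*(-5 + 2*x*(-4 + x))))
1/u(y, T(-4)) = 1/10 = ⅒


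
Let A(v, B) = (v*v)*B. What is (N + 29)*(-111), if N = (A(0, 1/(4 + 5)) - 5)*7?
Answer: 666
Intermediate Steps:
A(v, B) = B*v² (A(v, B) = v²*B = B*v²)
N = -35 (N = (0²/(4 + 5) - 5)*7 = (0/9 - 5)*7 = ((⅑)*0 - 5)*7 = (0 - 5)*7 = -5*7 = -35)
(N + 29)*(-111) = (-35 + 29)*(-111) = -6*(-111) = 666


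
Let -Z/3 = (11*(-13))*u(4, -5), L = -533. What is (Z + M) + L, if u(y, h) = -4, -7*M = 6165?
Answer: -21908/7 ≈ -3129.7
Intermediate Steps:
M = -6165/7 (M = -⅐*6165 = -6165/7 ≈ -880.71)
Z = -1716 (Z = -3*11*(-13)*(-4) = -(-429)*(-4) = -3*572 = -1716)
(Z + M) + L = (-1716 - 6165/7) - 533 = -18177/7 - 533 = -21908/7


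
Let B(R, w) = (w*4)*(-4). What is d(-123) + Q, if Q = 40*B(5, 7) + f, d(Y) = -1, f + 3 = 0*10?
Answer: -4484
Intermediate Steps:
B(R, w) = -16*w (B(R, w) = (4*w)*(-4) = -16*w)
f = -3 (f = -3 + 0*10 = -3 + 0 = -3)
Q = -4483 (Q = 40*(-16*7) - 3 = 40*(-112) - 3 = -4480 - 3 = -4483)
d(-123) + Q = -1 - 4483 = -4484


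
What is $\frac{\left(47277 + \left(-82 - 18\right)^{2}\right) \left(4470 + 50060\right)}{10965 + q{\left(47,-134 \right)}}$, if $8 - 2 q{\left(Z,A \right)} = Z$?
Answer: $\frac{6246629620}{21891} \approx 2.8535 \cdot 10^{5}$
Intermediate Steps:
$q{\left(Z,A \right)} = 4 - \frac{Z}{2}$
$\frac{\left(47277 + \left(-82 - 18\right)^{2}\right) \left(4470 + 50060\right)}{10965 + q{\left(47,-134 \right)}} = \frac{\left(47277 + \left(-82 - 18\right)^{2}\right) \left(4470 + 50060\right)}{10965 + \left(4 - \frac{47}{2}\right)} = \frac{\left(47277 + \left(-100\right)^{2}\right) 54530}{10965 + \left(4 - \frac{47}{2}\right)} = \frac{\left(47277 + 10000\right) 54530}{10965 - \frac{39}{2}} = \frac{57277 \cdot 54530}{\frac{21891}{2}} = 3123314810 \cdot \frac{2}{21891} = \frac{6246629620}{21891}$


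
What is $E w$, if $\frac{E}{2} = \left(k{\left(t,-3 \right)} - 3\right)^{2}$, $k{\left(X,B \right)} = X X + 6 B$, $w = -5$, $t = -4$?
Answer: $-250$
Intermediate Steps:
$k{\left(X,B \right)} = X^{2} + 6 B$
$E = 50$ ($E = 2 \left(\left(\left(-4\right)^{2} + 6 \left(-3\right)\right) - 3\right)^{2} = 2 \left(\left(16 - 18\right) - 3\right)^{2} = 2 \left(-2 - 3\right)^{2} = 2 \left(-5\right)^{2} = 2 \cdot 25 = 50$)
$E w = 50 \left(-5\right) = -250$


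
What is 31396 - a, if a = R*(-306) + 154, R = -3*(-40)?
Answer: 67962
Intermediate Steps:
R = 120
a = -36566 (a = 120*(-306) + 154 = -36720 + 154 = -36566)
31396 - a = 31396 - 1*(-36566) = 31396 + 36566 = 67962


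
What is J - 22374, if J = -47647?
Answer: -70021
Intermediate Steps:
J - 22374 = -47647 - 22374 = -70021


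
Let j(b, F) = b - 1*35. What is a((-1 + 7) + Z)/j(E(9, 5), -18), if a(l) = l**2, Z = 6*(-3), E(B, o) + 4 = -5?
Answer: -36/11 ≈ -3.2727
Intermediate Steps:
E(B, o) = -9 (E(B, o) = -4 - 5 = -9)
j(b, F) = -35 + b (j(b, F) = b - 35 = -35 + b)
Z = -18
a((-1 + 7) + Z)/j(E(9, 5), -18) = ((-1 + 7) - 18)**2/(-35 - 9) = (6 - 18)**2/(-44) = (-12)**2*(-1/44) = 144*(-1/44) = -36/11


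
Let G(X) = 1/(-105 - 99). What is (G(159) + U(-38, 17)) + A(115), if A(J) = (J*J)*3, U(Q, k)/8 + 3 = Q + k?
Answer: 8054531/204 ≈ 39483.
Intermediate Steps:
U(Q, k) = -24 + 8*Q + 8*k (U(Q, k) = -24 + 8*(Q + k) = -24 + (8*Q + 8*k) = -24 + 8*Q + 8*k)
A(J) = 3*J² (A(J) = J²*3 = 3*J²)
G(X) = -1/204 (G(X) = 1/(-204) = -1/204)
(G(159) + U(-38, 17)) + A(115) = (-1/204 + (-24 + 8*(-38) + 8*17)) + 3*115² = (-1/204 + (-24 - 304 + 136)) + 3*13225 = (-1/204 - 192) + 39675 = -39169/204 + 39675 = 8054531/204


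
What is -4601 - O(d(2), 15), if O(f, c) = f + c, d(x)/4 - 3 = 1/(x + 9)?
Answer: -50912/11 ≈ -4628.4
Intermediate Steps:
d(x) = 12 + 4/(9 + x) (d(x) = 12 + 4/(x + 9) = 12 + 4/(9 + x))
O(f, c) = c + f
-4601 - O(d(2), 15) = -4601 - (15 + 4*(28 + 3*2)/(9 + 2)) = -4601 - (15 + 4*(28 + 6)/11) = -4601 - (15 + 4*(1/11)*34) = -4601 - (15 + 136/11) = -4601 - 1*301/11 = -4601 - 301/11 = -50912/11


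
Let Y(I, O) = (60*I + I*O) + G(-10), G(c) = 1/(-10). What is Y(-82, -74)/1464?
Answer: 11479/14640 ≈ 0.78408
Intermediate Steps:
G(c) = -1/10
Y(I, O) = -1/10 + 60*I + I*O (Y(I, O) = (60*I + I*O) - 1/10 = -1/10 + 60*I + I*O)
Y(-82, -74)/1464 = (-1/10 + 60*(-82) - 82*(-74))/1464 = (-1/10 - 4920 + 6068)*(1/1464) = (11479/10)*(1/1464) = 11479/14640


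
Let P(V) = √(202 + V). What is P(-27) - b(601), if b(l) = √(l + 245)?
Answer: -3*√94 + 5*√7 ≈ -15.857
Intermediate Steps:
b(l) = √(245 + l)
P(-27) - b(601) = √(202 - 27) - √(245 + 601) = √175 - √846 = 5*√7 - 3*√94 = -3*√94 + 5*√7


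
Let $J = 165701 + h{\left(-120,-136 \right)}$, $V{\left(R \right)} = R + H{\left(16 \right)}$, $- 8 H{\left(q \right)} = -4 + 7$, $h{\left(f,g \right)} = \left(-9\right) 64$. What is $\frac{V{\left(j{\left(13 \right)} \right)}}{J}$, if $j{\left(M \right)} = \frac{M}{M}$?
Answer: $\frac{1}{264200} \approx 3.785 \cdot 10^{-6}$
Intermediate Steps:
$h{\left(f,g \right)} = -576$
$H{\left(q \right)} = - \frac{3}{8}$ ($H{\left(q \right)} = - \frac{-4 + 7}{8} = \left(- \frac{1}{8}\right) 3 = - \frac{3}{8}$)
$j{\left(M \right)} = 1$
$V{\left(R \right)} = - \frac{3}{8} + R$ ($V{\left(R \right)} = R - \frac{3}{8} = - \frac{3}{8} + R$)
$J = 165125$ ($J = 165701 - 576 = 165125$)
$\frac{V{\left(j{\left(13 \right)} \right)}}{J} = \frac{- \frac{3}{8} + 1}{165125} = \frac{5}{8} \cdot \frac{1}{165125} = \frac{1}{264200}$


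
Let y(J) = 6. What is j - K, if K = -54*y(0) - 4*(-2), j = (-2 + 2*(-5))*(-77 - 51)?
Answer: 1852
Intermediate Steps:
j = 1536 (j = (-2 - 10)*(-128) = -12*(-128) = 1536)
K = -316 (K = -54*6 - 4*(-2) = -324 + 8 = -316)
j - K = 1536 - 1*(-316) = 1536 + 316 = 1852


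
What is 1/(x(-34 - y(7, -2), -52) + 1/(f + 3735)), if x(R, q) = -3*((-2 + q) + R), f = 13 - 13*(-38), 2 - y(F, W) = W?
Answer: 4242/1170793 ≈ 0.0036232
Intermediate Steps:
y(F, W) = 2 - W
f = 507 (f = 13 + 494 = 507)
x(R, q) = 6 - 3*R - 3*q (x(R, q) = -3*(-2 + R + q) = 6 - 3*R - 3*q)
1/(x(-34 - y(7, -2), -52) + 1/(f + 3735)) = 1/((6 - 3*(-34 - (2 - 1*(-2))) - 3*(-52)) + 1/(507 + 3735)) = 1/((6 - 3*(-34 - (2 + 2)) + 156) + 1/4242) = 1/((6 - 3*(-34 - 1*4) + 156) + 1/4242) = 1/((6 - 3*(-34 - 4) + 156) + 1/4242) = 1/((6 - 3*(-38) + 156) + 1/4242) = 1/((6 + 114 + 156) + 1/4242) = 1/(276 + 1/4242) = 1/(1170793/4242) = 4242/1170793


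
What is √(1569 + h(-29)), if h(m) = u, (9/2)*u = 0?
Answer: √1569 ≈ 39.611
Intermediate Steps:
u = 0 (u = (2/9)*0 = 0)
h(m) = 0
√(1569 + h(-29)) = √(1569 + 0) = √1569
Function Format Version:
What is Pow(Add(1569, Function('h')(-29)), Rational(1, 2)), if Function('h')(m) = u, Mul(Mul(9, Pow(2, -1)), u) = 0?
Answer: Pow(1569, Rational(1, 2)) ≈ 39.611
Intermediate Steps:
u = 0 (u = Mul(Rational(2, 9), 0) = 0)
Function('h')(m) = 0
Pow(Add(1569, Function('h')(-29)), Rational(1, 2)) = Pow(Add(1569, 0), Rational(1, 2)) = Pow(1569, Rational(1, 2))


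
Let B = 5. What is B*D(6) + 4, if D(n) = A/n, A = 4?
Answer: 22/3 ≈ 7.3333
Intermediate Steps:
D(n) = 4/n
B*D(6) + 4 = 5*(4/6) + 4 = 5*(4*(⅙)) + 4 = 5*(⅔) + 4 = 10/3 + 4 = 22/3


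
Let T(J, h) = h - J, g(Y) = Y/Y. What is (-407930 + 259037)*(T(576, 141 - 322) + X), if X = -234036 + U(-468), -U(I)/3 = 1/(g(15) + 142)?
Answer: 4999142329986/143 ≈ 3.4959e+10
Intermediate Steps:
g(Y) = 1
U(I) = -3/143 (U(I) = -3/(1 + 142) = -3/143)
X = -33467151/143 (X = -234036 - 3/143 = -33467151/143 ≈ -2.3404e+5)
(-407930 + 259037)*(T(576, 141 - 322) + X) = (-407930 + 259037)*(((141 - 322) - 1*576) - 33467151/143) = -148893*((-181 - 576) - 33467151/143) = -148893*(-757 - 33467151/143) = -148893*(-33575402/143) = 4999142329986/143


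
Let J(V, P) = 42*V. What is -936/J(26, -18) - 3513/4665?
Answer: -17527/10885 ≈ -1.6102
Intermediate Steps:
-936/J(26, -18) - 3513/4665 = -936/(42*26) - 3513/4665 = -936/1092 - 3513*1/4665 = -936*1/1092 - 1171/1555 = -6/7 - 1171/1555 = -17527/10885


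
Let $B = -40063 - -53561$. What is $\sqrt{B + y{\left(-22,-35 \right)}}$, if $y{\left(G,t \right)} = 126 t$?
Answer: $8 \sqrt{142} \approx 95.331$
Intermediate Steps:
$B = 13498$ ($B = -40063 + 53561 = 13498$)
$\sqrt{B + y{\left(-22,-35 \right)}} = \sqrt{13498 + 126 \left(-35\right)} = \sqrt{13498 - 4410} = \sqrt{9088} = 8 \sqrt{142}$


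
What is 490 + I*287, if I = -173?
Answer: -49161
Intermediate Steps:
490 + I*287 = 490 - 173*287 = 490 - 49651 = -49161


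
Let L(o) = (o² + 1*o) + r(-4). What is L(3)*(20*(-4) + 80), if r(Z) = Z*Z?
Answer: 0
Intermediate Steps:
r(Z) = Z²
L(o) = 16 + o + o² (L(o) = (o² + 1*o) + (-4)² = (o² + o) + 16 = (o + o²) + 16 = 16 + o + o²)
L(3)*(20*(-4) + 80) = (16 + 3 + 3²)*(20*(-4) + 80) = (16 + 3 + 9)*(-80 + 80) = 28*0 = 0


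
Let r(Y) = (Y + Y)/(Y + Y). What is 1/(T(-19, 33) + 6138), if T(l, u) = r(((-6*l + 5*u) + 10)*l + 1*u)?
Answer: 1/6139 ≈ 0.00016289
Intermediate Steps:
r(Y) = 1 (r(Y) = (2*Y)/((2*Y)) = (2*Y)*(1/(2*Y)) = 1)
T(l, u) = 1
1/(T(-19, 33) + 6138) = 1/(1 + 6138) = 1/6139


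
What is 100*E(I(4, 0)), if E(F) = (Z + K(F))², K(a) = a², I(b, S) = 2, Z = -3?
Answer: 100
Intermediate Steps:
E(F) = (-3 + F²)²
100*E(I(4, 0)) = 100*(-3 + 2²)² = 100*(-3 + 4)² = 100*1² = 100*1 = 100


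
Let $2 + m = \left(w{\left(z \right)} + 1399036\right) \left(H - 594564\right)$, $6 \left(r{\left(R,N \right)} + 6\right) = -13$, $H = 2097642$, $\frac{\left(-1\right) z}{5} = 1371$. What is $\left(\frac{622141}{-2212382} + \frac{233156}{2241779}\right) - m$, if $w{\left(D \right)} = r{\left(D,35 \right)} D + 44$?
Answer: $- \frac{10847160827850559234513841}{4959671507578} \approx -2.1871 \cdot 10^{12}$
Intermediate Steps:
$z = -6855$ ($z = \left(-5\right) 1371 = -6855$)
$r{\left(R,N \right)} = - \frac{49}{6}$ ($r{\left(R,N \right)} = -6 + \frac{1}{6} \left(-13\right) = -6 - \frac{13}{6} = - \frac{49}{6}$)
$w{\left(D \right)} = 44 - \frac{49 D}{6}$ ($w{\left(D \right)} = - \frac{49 D}{6} + 44 = 44 - \frac{49 D}{6}$)
$m = 2187072432373$ ($m = -2 + \left(\left(44 - - \frac{111965}{2}\right) + 1399036\right) \left(2097642 - 594564\right) = -2 + \left(\left(44 + \frac{111965}{2}\right) + 1399036\right) 1503078 = -2 + \left(\frac{112053}{2} + 1399036\right) 1503078 = -2 + \frac{2910125}{2} \cdot 1503078 = -2 + 2187072432375 = 2187072432373$)
$\left(\frac{622141}{-2212382} + \frac{233156}{2241779}\right) - m = \left(\frac{622141}{-2212382} + \frac{233156}{2241779}\right) - 2187072432373 = \left(622141 \left(- \frac{1}{2212382}\right) + 233156 \cdot \frac{1}{2241779}\right) - 2187072432373 = \left(- \frac{622141}{2212382} + \frac{233156}{2241779}\right) - 2187072432373 = - \frac{878872491247}{4959671507578} - 2187072432373 = - \frac{10847160827850559234513841}{4959671507578}$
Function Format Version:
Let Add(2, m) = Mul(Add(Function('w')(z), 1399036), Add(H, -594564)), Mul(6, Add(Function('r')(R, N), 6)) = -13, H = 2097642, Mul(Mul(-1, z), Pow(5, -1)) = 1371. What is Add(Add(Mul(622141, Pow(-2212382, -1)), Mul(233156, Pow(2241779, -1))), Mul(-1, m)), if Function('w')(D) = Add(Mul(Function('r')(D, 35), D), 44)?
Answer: Rational(-10847160827850559234513841, 4959671507578) ≈ -2.1871e+12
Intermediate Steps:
z = -6855 (z = Mul(-5, 1371) = -6855)
Function('r')(R, N) = Rational(-49, 6) (Function('r')(R, N) = Add(-6, Mul(Rational(1, 6), -13)) = Add(-6, Rational(-13, 6)) = Rational(-49, 6))
Function('w')(D) = Add(44, Mul(Rational(-49, 6), D)) (Function('w')(D) = Add(Mul(Rational(-49, 6), D), 44) = Add(44, Mul(Rational(-49, 6), D)))
m = 2187072432373 (m = Add(-2, Mul(Add(Add(44, Mul(Rational(-49, 6), -6855)), 1399036), Add(2097642, -594564))) = Add(-2, Mul(Add(Add(44, Rational(111965, 2)), 1399036), 1503078)) = Add(-2, Mul(Add(Rational(112053, 2), 1399036), 1503078)) = Add(-2, Mul(Rational(2910125, 2), 1503078)) = Add(-2, 2187072432375) = 2187072432373)
Add(Add(Mul(622141, Pow(-2212382, -1)), Mul(233156, Pow(2241779, -1))), Mul(-1, m)) = Add(Add(Mul(622141, Pow(-2212382, -1)), Mul(233156, Pow(2241779, -1))), Mul(-1, 2187072432373)) = Add(Add(Mul(622141, Rational(-1, 2212382)), Mul(233156, Rational(1, 2241779))), -2187072432373) = Add(Add(Rational(-622141, 2212382), Rational(233156, 2241779)), -2187072432373) = Add(Rational(-878872491247, 4959671507578), -2187072432373) = Rational(-10847160827850559234513841, 4959671507578)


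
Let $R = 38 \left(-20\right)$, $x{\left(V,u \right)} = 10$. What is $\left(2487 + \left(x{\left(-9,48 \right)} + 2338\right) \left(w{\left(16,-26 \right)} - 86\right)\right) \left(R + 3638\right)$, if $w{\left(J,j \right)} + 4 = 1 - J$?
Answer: $-702384534$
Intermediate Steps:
$w{\left(J,j \right)} = -3 - J$ ($w{\left(J,j \right)} = -4 - \left(-1 + J\right) = -3 - J$)
$R = -760$
$\left(2487 + \left(x{\left(-9,48 \right)} + 2338\right) \left(w{\left(16,-26 \right)} - 86\right)\right) \left(R + 3638\right) = \left(2487 + \left(10 + 2338\right) \left(\left(-3 - 16\right) - 86\right)\right) \left(-760 + 3638\right) = \left(2487 + 2348 \left(\left(-3 - 16\right) - 86\right)\right) 2878 = \left(2487 + 2348 \left(-19 - 86\right)\right) 2878 = \left(2487 + 2348 \left(-105\right)\right) 2878 = \left(2487 - 246540\right) 2878 = \left(-244053\right) 2878 = -702384534$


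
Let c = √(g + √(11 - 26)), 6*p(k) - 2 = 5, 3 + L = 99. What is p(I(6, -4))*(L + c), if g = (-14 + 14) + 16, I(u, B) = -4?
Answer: 112 + 7*√(16 + I*√15)/6 ≈ 116.7 + 0.56078*I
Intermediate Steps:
L = 96 (L = -3 + 99 = 96)
p(k) = 7/6 (p(k) = ⅓ + (⅙)*5 = ⅓ + ⅚ = 7/6)
g = 16 (g = 0 + 16 = 16)
c = √(16 + I*√15) (c = √(16 + √(11 - 26)) = √(16 + √(-15)) = √(16 + I*√15) ≈ 4.0288 + 0.48067*I)
p(I(6, -4))*(L + c) = 7*(96 + √(16 + I*√15))/6 = 112 + 7*√(16 + I*√15)/6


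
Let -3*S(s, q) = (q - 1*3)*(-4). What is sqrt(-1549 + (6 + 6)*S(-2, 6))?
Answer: I*sqrt(1501) ≈ 38.743*I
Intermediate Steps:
S(s, q) = -4 + 4*q/3 (S(s, q) = -(q - 1*3)*(-4)/3 = -(q - 3)*(-4)/3 = -(-3 + q)*(-4)/3 = -(12 - 4*q)/3 = -4 + 4*q/3)
sqrt(-1549 + (6 + 6)*S(-2, 6)) = sqrt(-1549 + (6 + 6)*(-4 + (4/3)*6)) = sqrt(-1549 + 12*(-4 + 8)) = sqrt(-1549 + 12*4) = sqrt(-1549 + 48) = sqrt(-1501) = I*sqrt(1501)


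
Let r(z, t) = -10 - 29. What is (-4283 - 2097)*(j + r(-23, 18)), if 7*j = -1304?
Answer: 10061260/7 ≈ 1.4373e+6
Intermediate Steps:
j = -1304/7 (j = (⅐)*(-1304) = -1304/7 ≈ -186.29)
r(z, t) = -39
(-4283 - 2097)*(j + r(-23, 18)) = (-4283 - 2097)*(-1304/7 - 39) = -6380*(-1577/7) = 10061260/7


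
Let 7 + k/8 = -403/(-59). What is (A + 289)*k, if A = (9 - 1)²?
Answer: -28240/59 ≈ -478.64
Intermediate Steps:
k = -80/59 (k = -56 + 8*(-403/(-59)) = -56 + 8*(-403*(-1/59)) = -56 + 8*(403/59) = -56 + 3224/59 = -80/59 ≈ -1.3559)
A = 64 (A = 8² = 64)
(A + 289)*k = (64 + 289)*(-80/59) = 353*(-80/59) = -28240/59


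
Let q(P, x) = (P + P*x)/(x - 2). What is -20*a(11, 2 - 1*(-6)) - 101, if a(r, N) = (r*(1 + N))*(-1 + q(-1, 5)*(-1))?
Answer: -2081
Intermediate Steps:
q(P, x) = (P + P*x)/(-2 + x)
a(r, N) = r*(1 + N) (a(r, N) = (r*(1 + N))*(-1 - (1 + 5)/(-2 + 5)*(-1)) = (r*(1 + N))*(-1 - 1*6/3*(-1)) = (r*(1 + N))*(-1 - 1*1/3*6*(-1)) = (r*(1 + N))*(-1 - 2*(-1)) = (r*(1 + N))*(-1 + 2) = (r*(1 + N))*1 = r*(1 + N))
-20*a(11, 2 - 1*(-6)) - 101 = -220*(1 + (2 - 1*(-6))) - 101 = -220*(1 + (2 + 6)) - 101 = -220*(1 + 8) - 101 = -220*9 - 101 = -20*99 - 101 = -1980 - 101 = -2081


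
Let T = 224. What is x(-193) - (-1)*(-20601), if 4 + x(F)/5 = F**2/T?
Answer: -4432859/224 ≈ -19790.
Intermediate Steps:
x(F) = -20 + 5*F**2/224 (x(F) = -20 + 5*(F**2/224) = -20 + 5*F**2/224)
x(-193) - (-1)*(-20601) = (-20 + (5/224)*(-193)**2) - (-1)*(-20601) = (-20 + (5/224)*37249) - 1*20601 = (-20 + 186245/224) - 20601 = 181765/224 - 20601 = -4432859/224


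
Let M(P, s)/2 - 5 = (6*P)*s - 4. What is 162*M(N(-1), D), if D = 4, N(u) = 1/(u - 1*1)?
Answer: -3564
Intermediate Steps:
N(u) = 1/(-1 + u) (N(u) = 1/(u - 1) = 1/(-1 + u))
M(P, s) = 2 + 12*P*s (M(P, s) = 10 + 2*((6*P)*s - 4) = 10 + 2*(6*P*s - 4) = 10 + 2*(-4 + 6*P*s) = 10 + (-8 + 12*P*s) = 2 + 12*P*s)
162*M(N(-1), D) = 162*(2 + 12*4/(-1 - 1)) = 162*(2 + 12*4/(-2)) = 162*(2 + 12*(-½)*4) = 162*(2 - 24) = 162*(-22) = -3564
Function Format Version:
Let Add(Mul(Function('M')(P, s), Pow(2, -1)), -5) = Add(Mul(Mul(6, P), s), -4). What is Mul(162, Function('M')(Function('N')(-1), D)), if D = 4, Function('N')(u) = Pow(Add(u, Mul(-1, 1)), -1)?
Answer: -3564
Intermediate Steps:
Function('N')(u) = Pow(Add(-1, u), -1) (Function('N')(u) = Pow(Add(u, -1), -1) = Pow(Add(-1, u), -1))
Function('M')(P, s) = Add(2, Mul(12, P, s)) (Function('M')(P, s) = Add(10, Mul(2, Add(Mul(Mul(6, P), s), -4))) = Add(10, Mul(2, Add(Mul(6, P, s), -4))) = Add(10, Mul(2, Add(-4, Mul(6, P, s)))) = Add(10, Add(-8, Mul(12, P, s))) = Add(2, Mul(12, P, s)))
Mul(162, Function('M')(Function('N')(-1), D)) = Mul(162, Add(2, Mul(12, Pow(Add(-1, -1), -1), 4))) = Mul(162, Add(2, Mul(12, Pow(-2, -1), 4))) = Mul(162, Add(2, Mul(12, Rational(-1, 2), 4))) = Mul(162, Add(2, -24)) = Mul(162, -22) = -3564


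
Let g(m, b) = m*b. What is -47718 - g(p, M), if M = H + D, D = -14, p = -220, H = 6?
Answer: -49478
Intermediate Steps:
M = -8 (M = 6 - 14 = -8)
g(m, b) = b*m
-47718 - g(p, M) = -47718 - (-8)*(-220) = -47718 - 1*1760 = -47718 - 1760 = -49478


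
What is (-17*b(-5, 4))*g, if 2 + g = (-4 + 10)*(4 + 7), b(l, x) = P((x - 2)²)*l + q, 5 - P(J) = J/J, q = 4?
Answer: 17408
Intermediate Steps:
P(J) = 4 (P(J) = 5 - J/J = 5 - 1*1 = 5 - 1 = 4)
b(l, x) = 4 + 4*l (b(l, x) = 4*l + 4 = 4 + 4*l)
g = 64 (g = -2 + (-4 + 10)*(4 + 7) = -2 + 6*11 = -2 + 66 = 64)
(-17*b(-5, 4))*g = -17*(4 + 4*(-5))*64 = -17*(4 - 20)*64 = -17*(-16)*64 = 272*64 = 17408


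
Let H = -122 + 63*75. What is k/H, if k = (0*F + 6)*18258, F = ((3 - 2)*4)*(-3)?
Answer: 109548/4603 ≈ 23.799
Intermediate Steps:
F = -12 (F = (1*4)*(-3) = 4*(-3) = -12)
H = 4603 (H = -122 + 4725 = 4603)
k = 109548 (k = (0*(-12) + 6)*18258 = (0 + 6)*18258 = 6*18258 = 109548)
k/H = 109548/4603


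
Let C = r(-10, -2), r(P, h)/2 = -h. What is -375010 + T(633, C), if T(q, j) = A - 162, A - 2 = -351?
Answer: -375521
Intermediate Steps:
A = -349 (A = 2 - 351 = -349)
r(P, h) = -2*h (r(P, h) = 2*(-h) = -2*h)
C = 4 (C = -2*(-2) = 4)
T(q, j) = -511 (T(q, j) = -349 - 162 = -511)
-375010 + T(633, C) = -375010 - 511 = -375521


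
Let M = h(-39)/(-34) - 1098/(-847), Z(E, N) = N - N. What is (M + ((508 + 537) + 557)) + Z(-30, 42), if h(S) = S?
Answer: 46204761/28798 ≈ 1604.4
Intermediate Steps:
Z(E, N) = 0
M = 70365/28798 (M = -39/(-34) - 1098/(-847) = -39*(-1/34) - 1098*(-1/847) = 39/34 + 1098/847 = 70365/28798 ≈ 2.4434)
(M + ((508 + 537) + 557)) + Z(-30, 42) = (70365/28798 + ((508 + 537) + 557)) + 0 = (70365/28798 + (1045 + 557)) + 0 = (70365/28798 + 1602) + 0 = 46204761/28798 + 0 = 46204761/28798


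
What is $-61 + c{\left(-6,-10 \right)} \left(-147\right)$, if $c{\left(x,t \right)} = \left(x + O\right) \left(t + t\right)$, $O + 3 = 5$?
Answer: $-11821$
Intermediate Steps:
$O = 2$ ($O = -3 + 5 = 2$)
$c{\left(x,t \right)} = 2 t \left(2 + x\right)$ ($c{\left(x,t \right)} = \left(x + 2\right) \left(t + t\right) = \left(2 + x\right) 2 t = 2 t \left(2 + x\right)$)
$-61 + c{\left(-6,-10 \right)} \left(-147\right) = -61 + 2 \left(-10\right) \left(2 - 6\right) \left(-147\right) = -61 + 2 \left(-10\right) \left(-4\right) \left(-147\right) = -61 + 80 \left(-147\right) = -61 - 11760 = -11821$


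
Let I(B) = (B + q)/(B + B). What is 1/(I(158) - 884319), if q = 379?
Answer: -316/279444267 ≈ -1.1308e-6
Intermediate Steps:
I(B) = (379 + B)/(2*B) (I(B) = (B + 379)/(B + B) = (379 + B)/((2*B)) = (379 + B)*(1/(2*B)) = (379 + B)/(2*B))
1/(I(158) - 884319) = 1/((½)*(379 + 158)/158 - 884319) = 1/((½)*(1/158)*537 - 884319) = 1/(537/316 - 884319) = 1/(-279444267/316) = -316/279444267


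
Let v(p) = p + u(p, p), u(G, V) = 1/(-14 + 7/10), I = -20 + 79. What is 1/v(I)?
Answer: 133/7837 ≈ 0.016971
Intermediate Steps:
I = 59
u(G, V) = -10/133 (u(G, V) = 1/(-14 + 7*(⅒)) = 1/(-14 + 7/10) = 1/(-133/10) = -10/133)
v(p) = -10/133 + p (v(p) = p - 10/133 = -10/133 + p)
1/v(I) = 1/(-10/133 + 59) = 1/(7837/133) = 133/7837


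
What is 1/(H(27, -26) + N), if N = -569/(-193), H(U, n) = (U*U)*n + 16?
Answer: -193/3654465 ≈ -5.2812e-5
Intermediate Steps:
H(U, n) = 16 + n*U² (H(U, n) = U²*n + 16 = n*U² + 16 = 16 + n*U²)
N = 569/193 (N = -569*(-1/193) = 569/193 ≈ 2.9482)
1/(H(27, -26) + N) = 1/((16 - 26*27²) + 569/193) = 1/((16 - 26*729) + 569/193) = 1/((16 - 18954) + 569/193) = 1/(-18938 + 569/193) = 1/(-3654465/193) = -193/3654465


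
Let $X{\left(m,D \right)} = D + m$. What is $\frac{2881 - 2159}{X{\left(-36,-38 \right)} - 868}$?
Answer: $- \frac{361}{471} \approx -0.76645$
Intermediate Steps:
$\frac{2881 - 2159}{X{\left(-36,-38 \right)} - 868} = \frac{2881 - 2159}{\left(-38 - 36\right) - 868} = \frac{722}{-74 - 868} = \frac{722}{-942} = 722 \left(- \frac{1}{942}\right) = - \frac{361}{471}$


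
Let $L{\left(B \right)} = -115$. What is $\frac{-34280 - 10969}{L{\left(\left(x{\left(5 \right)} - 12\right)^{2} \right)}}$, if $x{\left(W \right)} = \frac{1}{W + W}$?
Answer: $\frac{45249}{115} \approx 393.47$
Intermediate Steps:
$x{\left(W \right)} = \frac{1}{2 W}$
$\frac{-34280 - 10969}{L{\left(\left(x{\left(5 \right)} - 12\right)^{2} \right)}} = \frac{-34280 - 10969}{-115} = \left(-34280 - 10969\right) \left(- \frac{1}{115}\right) = \left(-45249\right) \left(- \frac{1}{115}\right) = \frac{45249}{115}$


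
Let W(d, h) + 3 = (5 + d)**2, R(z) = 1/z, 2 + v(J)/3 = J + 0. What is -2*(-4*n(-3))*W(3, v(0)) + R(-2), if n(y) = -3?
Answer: -2929/2 ≈ -1464.5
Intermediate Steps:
v(J) = -6 + 3*J (v(J) = -6 + 3*(J + 0) = -6 + 3*J)
R(z) = 1/z
W(d, h) = -3 + (5 + d)**2
-2*(-4*n(-3))*W(3, v(0)) + R(-2) = -2*(-4*(-3))*(-3 + (5 + 3)**2) + 1/(-2) = -24*(-3 + 8**2) - 1/2 = -24*(-3 + 64) - 1/2 = -24*61 - 1/2 = -2*732 - 1/2 = -1464 - 1/2 = -2929/2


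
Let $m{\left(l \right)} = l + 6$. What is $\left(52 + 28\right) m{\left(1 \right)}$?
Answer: $560$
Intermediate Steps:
$m{\left(l \right)} = 6 + l$
$\left(52 + 28\right) m{\left(1 \right)} = \left(52 + 28\right) \left(6 + 1\right) = 80 \cdot 7 = 560$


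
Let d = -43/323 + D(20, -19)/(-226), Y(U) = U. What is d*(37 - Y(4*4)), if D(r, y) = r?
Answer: -169869/36499 ≈ -4.6541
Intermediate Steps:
d = -8089/36499 (d = -43/323 + 20/(-226) = -43*1/323 + 20*(-1/226) = -43/323 - 10/113 = -8089/36499 ≈ -0.22162)
d*(37 - Y(4*4)) = -8089*(37 - 4*4)/36499 = -8089*(37 - 1*16)/36499 = -8089*(37 - 16)/36499 = -8089/36499*21 = -169869/36499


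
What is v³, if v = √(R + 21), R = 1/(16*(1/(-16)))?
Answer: 40*√5 ≈ 89.443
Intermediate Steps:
R = -1 (R = 1/(16*(-1/16)) = (1/16)*(-16) = -1)
v = 2*√5 (v = √(-1 + 21) = √20 = 2*√5 ≈ 4.4721)
v³ = (2*√5)³ = 40*√5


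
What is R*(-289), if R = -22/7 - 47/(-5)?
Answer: -63291/35 ≈ -1808.3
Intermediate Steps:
R = 219/35 (R = -22*⅐ - 47*(-⅕) = -22/7 + 47/5 = 219/35 ≈ 6.2571)
R*(-289) = (219/35)*(-289) = -63291/35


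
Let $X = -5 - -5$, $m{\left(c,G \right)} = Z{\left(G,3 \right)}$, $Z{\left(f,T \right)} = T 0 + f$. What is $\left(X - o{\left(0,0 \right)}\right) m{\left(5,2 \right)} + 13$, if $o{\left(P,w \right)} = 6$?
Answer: $1$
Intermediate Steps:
$Z{\left(f,T \right)} = f$ ($Z{\left(f,T \right)} = 0 + f = f$)
$m{\left(c,G \right)} = G$
$X = 0$ ($X = -5 + 5 = 0$)
$\left(X - o{\left(0,0 \right)}\right) m{\left(5,2 \right)} + 13 = \left(0 - 6\right) 2 + 13 = \left(-6\right) 2 + 13 = -12 + 13 = 1$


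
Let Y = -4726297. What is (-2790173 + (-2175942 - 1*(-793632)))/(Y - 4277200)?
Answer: 4172483/9003497 ≈ 0.46343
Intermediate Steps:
(-2790173 + (-2175942 - 1*(-793632)))/(Y - 4277200) = (-2790173 + (-2175942 - 1*(-793632)))/(-4726297 - 4277200) = (-2790173 + (-2175942 + 793632))/(-9003497) = (-2790173 - 1382310)*(-1/9003497) = -4172483*(-1/9003497) = 4172483/9003497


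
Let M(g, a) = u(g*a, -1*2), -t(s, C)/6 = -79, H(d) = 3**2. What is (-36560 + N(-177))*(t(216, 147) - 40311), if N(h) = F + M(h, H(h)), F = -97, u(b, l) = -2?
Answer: 1460384583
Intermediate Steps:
H(d) = 9
t(s, C) = 474 (t(s, C) = -6*(-79) = 474)
M(g, a) = -2
N(h) = -99 (N(h) = -97 - 2 = -99)
(-36560 + N(-177))*(t(216, 147) - 40311) = (-36560 - 99)*(474 - 40311) = -36659*(-39837) = 1460384583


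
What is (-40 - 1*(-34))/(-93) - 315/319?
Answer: -9127/9889 ≈ -0.92295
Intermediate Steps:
(-40 - 1*(-34))/(-93) - 315/319 = (-40 + 34)*(-1/93) - 315*1/319 = -6*(-1/93) - 315/319 = 2/31 - 315/319 = -9127/9889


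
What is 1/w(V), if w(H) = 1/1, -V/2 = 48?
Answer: 1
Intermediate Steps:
V = -96 (V = -2*48 = -96)
w(H) = 1
1/w(V) = 1/1 = 1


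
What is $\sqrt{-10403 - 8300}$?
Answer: $i \sqrt{18703} \approx 136.76 i$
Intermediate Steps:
$\sqrt{-10403 - 8300} = \sqrt{-18703} = i \sqrt{18703}$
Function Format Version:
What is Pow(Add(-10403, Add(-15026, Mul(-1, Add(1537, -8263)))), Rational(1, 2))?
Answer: Mul(I, Pow(18703, Rational(1, 2))) ≈ Mul(136.76, I)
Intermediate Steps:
Pow(Add(-10403, Add(-15026, Mul(-1, Add(1537, -8263)))), Rational(1, 2)) = Pow(Add(-10403, Add(-15026, Mul(-1, -6726))), Rational(1, 2)) = Pow(Add(-10403, Add(-15026, 6726)), Rational(1, 2)) = Pow(Add(-10403, -8300), Rational(1, 2)) = Pow(-18703, Rational(1, 2)) = Mul(I, Pow(18703, Rational(1, 2)))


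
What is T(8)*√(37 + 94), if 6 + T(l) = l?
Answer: 2*√131 ≈ 22.891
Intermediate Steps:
T(l) = -6 + l
T(8)*√(37 + 94) = (-6 + 8)*√(37 + 94) = 2*√131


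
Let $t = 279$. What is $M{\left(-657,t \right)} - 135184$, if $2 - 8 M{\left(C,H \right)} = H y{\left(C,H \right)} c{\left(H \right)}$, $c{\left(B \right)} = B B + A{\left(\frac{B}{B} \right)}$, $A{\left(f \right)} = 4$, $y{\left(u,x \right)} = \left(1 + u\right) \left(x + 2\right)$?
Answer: $\frac{2001773670105}{4} \approx 5.0044 \cdot 10^{11}$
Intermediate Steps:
$y{\left(u,x \right)} = \left(1 + u\right) \left(2 + x\right)$
$c{\left(B \right)} = 4 + B^{2}$ ($c{\left(B \right)} = B B + 4 = B^{2} + 4 = 4 + B^{2}$)
$M{\left(C,H \right)} = \frac{1}{4} - \frac{H \left(4 + H^{2}\right) \left(2 + H + 2 C + C H\right)}{8}$ ($M{\left(C,H \right)} = \frac{1}{4} - \frac{H \left(2 + H + 2 C + C H\right) \left(4 + H^{2}\right)}{8} = \frac{1}{4} - \frac{H \left(4 + H^{2}\right) \left(2 + H + 2 C + C H\right)}{8}$)
$M{\left(-657,t \right)} - 135184 = \left(\frac{1}{4} - \frac{279 \left(4 + 279^{2}\right) \left(2 + 279 + 2 \left(-657\right) - 183303\right)}{8}\right) - 135184 = \left(\frac{1}{4} - \frac{279 \left(4 + 77841\right) \left(2 + 279 - 1314 - 183303\right)}{8}\right) - 135184 = \left(\frac{1}{4} - \frac{279}{8} \cdot 77845 \left(-184336\right)\right) - 135184 = \left(\frac{1}{4} + 500443552710\right) - 135184 = \frac{2001774210841}{4} - 135184 = \frac{2001773670105}{4}$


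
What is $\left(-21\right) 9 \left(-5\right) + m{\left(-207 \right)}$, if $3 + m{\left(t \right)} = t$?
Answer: $735$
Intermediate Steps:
$m{\left(t \right)} = -3 + t$
$\left(-21\right) 9 \left(-5\right) + m{\left(-207 \right)} = \left(-21\right) 9 \left(-5\right) - 210 = \left(-189\right) \left(-5\right) - 210 = 945 - 210 = 735$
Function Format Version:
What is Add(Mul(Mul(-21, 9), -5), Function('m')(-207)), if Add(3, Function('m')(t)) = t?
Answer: 735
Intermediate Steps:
Function('m')(t) = Add(-3, t)
Add(Mul(Mul(-21, 9), -5), Function('m')(-207)) = Add(Mul(Mul(-21, 9), -5), Add(-3, -207)) = Add(Mul(-189, -5), -210) = Add(945, -210) = 735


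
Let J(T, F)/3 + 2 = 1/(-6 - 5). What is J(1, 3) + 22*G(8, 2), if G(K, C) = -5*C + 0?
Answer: -2489/11 ≈ -226.27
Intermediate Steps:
J(T, F) = -69/11 (J(T, F) = -6 + 3/(-6 - 5) = -6 + 3/(-11) = -6 + 3*(-1/11) = -6 - 3/11 = -69/11)
G(K, C) = -5*C
J(1, 3) + 22*G(8, 2) = -69/11 + 22*(-5*2) = -69/11 + 22*(-10) = -69/11 - 220 = -2489/11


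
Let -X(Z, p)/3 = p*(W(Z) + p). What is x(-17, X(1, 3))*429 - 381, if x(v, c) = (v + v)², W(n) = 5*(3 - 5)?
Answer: 495543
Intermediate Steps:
W(n) = -10 (W(n) = 5*(-2) = -10)
X(Z, p) = -3*p*(-10 + p)
x(v, c) = 4*v² (x(v, c) = (2*v)² = 4*v²)
x(-17, X(1, 3))*429 - 381 = (4*(-17)²)*429 - 381 = (4*289)*429 - 381 = 1156*429 - 381 = 495924 - 381 = 495543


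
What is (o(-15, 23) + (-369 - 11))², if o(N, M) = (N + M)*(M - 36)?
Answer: 234256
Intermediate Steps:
o(N, M) = (-36 + M)*(M + N) (o(N, M) = (M + N)*(-36 + M) = (-36 + M)*(M + N))
(o(-15, 23) + (-369 - 11))² = ((23² - 36*23 - 36*(-15) + 23*(-15)) + (-369 - 11))² = ((529 - 828 + 540 - 345) - 380)² = (-104 - 380)² = (-484)² = 234256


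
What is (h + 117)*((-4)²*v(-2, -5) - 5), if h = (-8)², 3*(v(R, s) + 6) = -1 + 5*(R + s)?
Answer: -53033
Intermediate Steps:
v(R, s) = -19/3 + 5*R/3 + 5*s/3 (v(R, s) = -6 + (-1 + 5*(R + s))/3 = -6 + (-1 + (5*R + 5*s))/3 = -6 + (-1 + 5*R + 5*s)/3 = -6 + (-⅓ + 5*R/3 + 5*s/3) = -19/3 + 5*R/3 + 5*s/3)
h = 64
(h + 117)*((-4)²*v(-2, -5) - 5) = (64 + 117)*((-4)²*(-19/3 + (5/3)*(-2) + (5/3)*(-5)) - 5) = 181*(16*(-19/3 - 10/3 - 25/3) - 5) = 181*(16*(-18) - 5) = 181*(-288 - 5) = 181*(-293) = -53033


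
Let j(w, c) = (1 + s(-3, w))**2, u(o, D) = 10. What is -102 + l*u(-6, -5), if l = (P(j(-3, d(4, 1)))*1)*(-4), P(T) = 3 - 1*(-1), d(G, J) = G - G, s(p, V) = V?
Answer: -262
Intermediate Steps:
d(G, J) = 0
j(w, c) = (1 + w)**2
P(T) = 4 (P(T) = 3 + 1 = 4)
l = -16 (l = (4*1)*(-4) = 4*(-4) = -16)
-102 + l*u(-6, -5) = -102 - 16*10 = -102 - 160 = -262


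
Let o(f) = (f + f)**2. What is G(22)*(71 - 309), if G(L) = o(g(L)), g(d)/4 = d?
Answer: -7372288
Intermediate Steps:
g(d) = 4*d
o(f) = 4*f**2 (o(f) = (2*f)**2 = 4*f**2)
G(L) = 64*L**2 (G(L) = 4*(4*L)**2 = 4*(16*L**2) = 64*L**2)
G(22)*(71 - 309) = (64*22**2)*(71 - 309) = (64*484)*(-238) = 30976*(-238) = -7372288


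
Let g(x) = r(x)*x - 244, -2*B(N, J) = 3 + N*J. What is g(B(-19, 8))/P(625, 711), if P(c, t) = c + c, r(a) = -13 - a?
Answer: -27051/5000 ≈ -5.4102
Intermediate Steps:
B(N, J) = -3/2 - J*N/2 (B(N, J) = -(3 + N*J)/2 = -(3 + J*N)/2 = -3/2 - J*N/2)
g(x) = -244 + x*(-13 - x) (g(x) = (-13 - x)*x - 244 = x*(-13 - x) - 244 = -244 + x*(-13 - x))
P(c, t) = 2*c
g(B(-19, 8))/P(625, 711) = (-244 - (-3/2 - ½*8*(-19))*(13 + (-3/2 - ½*8*(-19))))/((2*625)) = (-244 - (-3/2 + 76)*(13 + (-3/2 + 76)))/1250 = (-244 - 1*149/2*(13 + 149/2))*(1/1250) = (-244 - 1*149/2*175/2)*(1/1250) = (-244 - 26075/4)*(1/1250) = -27051/4*1/1250 = -27051/5000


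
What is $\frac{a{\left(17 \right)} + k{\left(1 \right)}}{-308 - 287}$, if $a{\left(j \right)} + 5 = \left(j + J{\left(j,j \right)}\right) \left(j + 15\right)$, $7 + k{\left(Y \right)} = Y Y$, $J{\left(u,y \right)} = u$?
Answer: $- \frac{1077}{595} \approx -1.8101$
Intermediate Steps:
$k{\left(Y \right)} = -7 + Y^{2}$ ($k{\left(Y \right)} = -7 + Y Y = -7 + Y^{2}$)
$a{\left(j \right)} = -5 + 2 j \left(15 + j\right)$ ($a{\left(j \right)} = -5 + \left(j + j\right) \left(j + 15\right) = -5 + 2 j \left(15 + j\right)$)
$\frac{a{\left(17 \right)} + k{\left(1 \right)}}{-308 - 287} = \frac{\left(-5 + 2 \cdot 17^{2} + 30 \cdot 17\right) - \left(7 - 1^{2}\right)}{-308 - 287} = \frac{\left(-5 + 2 \cdot 289 + 510\right) + \left(-7 + 1\right)}{-595} = \left(\left(-5 + 578 + 510\right) - 6\right) \left(- \frac{1}{595}\right) = \left(1083 - 6\right) \left(- \frac{1}{595}\right) = 1077 \left(- \frac{1}{595}\right) = - \frac{1077}{595}$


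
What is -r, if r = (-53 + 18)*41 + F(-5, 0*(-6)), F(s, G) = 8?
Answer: 1427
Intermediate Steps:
r = -1427 (r = (-53 + 18)*41 + 8 = -35*41 + 8 = -1435 + 8 = -1427)
-r = -1*(-1427) = 1427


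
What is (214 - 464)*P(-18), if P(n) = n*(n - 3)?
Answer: -94500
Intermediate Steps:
P(n) = n*(-3 + n)
(214 - 464)*P(-18) = (214 - 464)*(-18*(-3 - 18)) = -(-4500)*(-21) = -250*378 = -94500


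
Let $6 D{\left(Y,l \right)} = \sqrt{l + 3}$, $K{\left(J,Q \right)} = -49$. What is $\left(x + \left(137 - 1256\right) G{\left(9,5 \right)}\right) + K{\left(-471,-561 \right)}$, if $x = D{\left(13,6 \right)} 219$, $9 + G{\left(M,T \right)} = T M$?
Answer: $- \frac{80447}{2} \approx -40224.0$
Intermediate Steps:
$G{\left(M,T \right)} = -9 + M T$ ($G{\left(M,T \right)} = -9 + T M = -9 + M T$)
$D{\left(Y,l \right)} = \frac{\sqrt{3 + l}}{6}$ ($D{\left(Y,l \right)} = \frac{\sqrt{l + 3}}{6} = \frac{\sqrt{3 + l}}{6}$)
$x = \frac{219}{2}$ ($x = \frac{\sqrt{3 + 6}}{6} \cdot 219 = \frac{\sqrt{9}}{6} \cdot 219 = \frac{1}{6} \cdot 3 \cdot 219 = \frac{1}{2} \cdot 219 = \frac{219}{2} \approx 109.5$)
$\left(x + \left(137 - 1256\right) G{\left(9,5 \right)}\right) + K{\left(-471,-561 \right)} = \left(\frac{219}{2} + \left(137 - 1256\right) \left(-9 + 9 \cdot 5\right)\right) - 49 = \left(\frac{219}{2} - 1119 \left(-9 + 45\right)\right) - 49 = \left(\frac{219}{2} - 40284\right) - 49 = - \frac{80349}{2} - 49 = - \frac{80447}{2}$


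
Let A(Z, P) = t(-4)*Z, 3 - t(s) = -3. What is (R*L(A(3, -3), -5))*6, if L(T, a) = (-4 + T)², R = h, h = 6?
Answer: 7056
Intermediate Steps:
R = 6
t(s) = 6 (t(s) = 3 - 1*(-3) = 3 + 3 = 6)
A(Z, P) = 6*Z
(R*L(A(3, -3), -5))*6 = (6*(-4 + 6*3)²)*6 = (6*(-4 + 18)²)*6 = (6*14²)*6 = (6*196)*6 = 1176*6 = 7056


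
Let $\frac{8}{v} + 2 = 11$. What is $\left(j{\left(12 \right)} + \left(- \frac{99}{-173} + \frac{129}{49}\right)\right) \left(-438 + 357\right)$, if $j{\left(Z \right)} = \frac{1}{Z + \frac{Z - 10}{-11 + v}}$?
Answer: $- \frac{808645653}{3034766} \approx -266.46$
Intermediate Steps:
$v = \frac{8}{9}$ ($v = \frac{8}{-2 + 11} = \frac{8}{9} \approx 0.88889$)
$j{\left(Z \right)} = \frac{1}{\frac{90}{91} + \frac{82 Z}{91}}$ ($j{\left(Z \right)} = \frac{1}{Z + \frac{Z - 10}{-11 + \frac{8}{9}}} = \frac{1}{Z + \frac{-10 + Z}{- \frac{91}{9}}} = \frac{1}{Z + \left(-10 + Z\right) \left(- \frac{9}{91}\right)} = \frac{1}{Z - \left(- \frac{90}{91} + \frac{9 Z}{91}\right)} = \frac{1}{\frac{90}{91} + \frac{82 Z}{91}}$)
$\left(j{\left(12 \right)} + \left(- \frac{99}{-173} + \frac{129}{49}\right)\right) \left(-438 + 357\right) = \left(\frac{91}{2 \left(45 + 41 \cdot 12\right)} + \left(- \frac{99}{-173} + \frac{129}{49}\right)\right) \left(-438 + 357\right) = \left(\frac{91}{2 \left(45 + 492\right)} + \left(\left(-99\right) \left(- \frac{1}{173}\right) + 129 \cdot \frac{1}{49}\right)\right) \left(-81\right) = \left(\frac{91}{2 \cdot 537} + \left(\frac{99}{173} + \frac{129}{49}\right)\right) \left(-81\right) = \left(\frac{91}{2} \cdot \frac{1}{537} + \frac{27168}{8477}\right) \left(-81\right) = \left(\frac{91}{1074} + \frac{27168}{8477}\right) \left(-81\right) = \frac{29949839}{9104298} \left(-81\right) = - \frac{808645653}{3034766}$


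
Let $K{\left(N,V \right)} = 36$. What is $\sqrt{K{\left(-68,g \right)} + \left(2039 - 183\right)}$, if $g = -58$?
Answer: $2 \sqrt{473} \approx 43.497$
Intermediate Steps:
$\sqrt{K{\left(-68,g \right)} + \left(2039 - 183\right)} = \sqrt{36 + \left(2039 - 183\right)} = \sqrt{36 + 1856} = \sqrt{1892} = 2 \sqrt{473}$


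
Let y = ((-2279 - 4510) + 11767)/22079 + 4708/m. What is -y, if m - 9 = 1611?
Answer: -28003073/8941995 ≈ -3.1316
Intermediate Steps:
m = 1620 (m = 9 + 1611 = 1620)
y = 28003073/8941995 (y = ((-2279 - 4510) + 11767)/22079 + 4708/1620 = (-6789 + 11767)*(1/22079) + 4708*(1/1620) = 4978*(1/22079) + 1177/405 = 4978/22079 + 1177/405 = 28003073/8941995 ≈ 3.1316)
-y = -1*28003073/8941995 = -28003073/8941995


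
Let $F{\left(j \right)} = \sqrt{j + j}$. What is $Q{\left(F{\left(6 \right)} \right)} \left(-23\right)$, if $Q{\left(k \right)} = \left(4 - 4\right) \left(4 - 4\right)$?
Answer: $0$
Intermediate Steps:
$F{\left(j \right)} = \sqrt{2} \sqrt{j}$ ($F{\left(j \right)} = \sqrt{2 j} = \sqrt{2} \sqrt{j}$)
$Q{\left(k \right)} = 0$ ($Q{\left(k \right)} = 0 \cdot 0 = 0$)
$Q{\left(F{\left(6 \right)} \right)} \left(-23\right) = 0 \left(-23\right) = 0$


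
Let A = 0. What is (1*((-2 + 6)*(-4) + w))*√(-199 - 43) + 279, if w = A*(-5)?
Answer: 279 - 176*I*√2 ≈ 279.0 - 248.9*I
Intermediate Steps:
w = 0 (w = 0*(-5) = 0)
(1*((-2 + 6)*(-4) + w))*√(-199 - 43) + 279 = (1*((-2 + 6)*(-4) + 0))*√(-199 - 43) + 279 = (1*(4*(-4) + 0))*√(-242) + 279 = (1*(-16 + 0))*(11*I*√2) + 279 = (1*(-16))*(11*I*√2) + 279 = -176*I*√2 + 279 = 279 - 176*I*√2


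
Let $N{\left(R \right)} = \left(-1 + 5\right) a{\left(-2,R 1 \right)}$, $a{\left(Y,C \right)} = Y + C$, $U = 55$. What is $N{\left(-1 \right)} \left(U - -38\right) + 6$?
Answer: $-1110$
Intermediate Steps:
$a{\left(Y,C \right)} = C + Y$
$N{\left(R \right)} = -8 + 4 R$ ($N{\left(R \right)} = \left(-1 + 5\right) \left(R 1 - 2\right) = 4 \left(R - 2\right) = 4 \left(-2 + R\right) = -8 + 4 R$)
$N{\left(-1 \right)} \left(U - -38\right) + 6 = \left(-8 + 4 \left(-1\right)\right) \left(55 - -38\right) + 6 = \left(-8 - 4\right) \left(55 + 38\right) + 6 = \left(-12\right) 93 + 6 = -1116 + 6 = -1110$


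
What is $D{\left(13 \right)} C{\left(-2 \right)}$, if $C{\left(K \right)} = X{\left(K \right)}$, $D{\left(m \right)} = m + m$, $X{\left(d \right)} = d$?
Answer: $-52$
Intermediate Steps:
$D{\left(m \right)} = 2 m$
$C{\left(K \right)} = K$
$D{\left(13 \right)} C{\left(-2 \right)} = 2 \cdot 13 \left(-2\right) = 26 \left(-2\right) = -52$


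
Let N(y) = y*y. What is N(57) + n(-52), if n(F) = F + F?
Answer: 3145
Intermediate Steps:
N(y) = y²
n(F) = 2*F
N(57) + n(-52) = 57² + 2*(-52) = 3249 - 104 = 3145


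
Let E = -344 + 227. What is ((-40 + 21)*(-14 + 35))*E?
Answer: 46683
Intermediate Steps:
E = -117
((-40 + 21)*(-14 + 35))*E = ((-40 + 21)*(-14 + 35))*(-117) = -19*21*(-117) = -399*(-117) = 46683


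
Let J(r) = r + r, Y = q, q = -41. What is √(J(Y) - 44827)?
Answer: I*√44909 ≈ 211.92*I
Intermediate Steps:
Y = -41
J(r) = 2*r
√(J(Y) - 44827) = √(2*(-41) - 44827) = √(-82 - 44827) = √(-44909) = I*√44909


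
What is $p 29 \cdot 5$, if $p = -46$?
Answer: $-6670$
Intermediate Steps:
$p 29 \cdot 5 = \left(-46\right) 29 \cdot 5 = \left(-1334\right) 5 = -6670$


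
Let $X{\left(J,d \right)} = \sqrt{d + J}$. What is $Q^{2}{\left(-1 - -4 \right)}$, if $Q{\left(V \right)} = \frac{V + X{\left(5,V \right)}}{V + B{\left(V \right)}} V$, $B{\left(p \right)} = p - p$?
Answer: $17 + 12 \sqrt{2} \approx 33.971$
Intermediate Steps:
$X{\left(J,d \right)} = \sqrt{J + d}$
$B{\left(p \right)} = 0$
$Q{\left(V \right)} = V + \sqrt{5 + V}$ ($Q{\left(V \right)} = \frac{V + \sqrt{5 + V}}{V + 0} V = \frac{V + \sqrt{5 + V}}{V} V = V + \sqrt{5 + V}$)
$Q^{2}{\left(-1 - -4 \right)} = \left(\left(-1 - -4\right) + \sqrt{5 - -3}\right)^{2} = \left(\left(-1 + 4\right) + \sqrt{5 + \left(-1 + 4\right)}\right)^{2} = \left(3 + \sqrt{5 + 3}\right)^{2} = \left(3 + \sqrt{8}\right)^{2} = \left(3 + 2 \sqrt{2}\right)^{2}$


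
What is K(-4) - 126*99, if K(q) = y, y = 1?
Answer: -12473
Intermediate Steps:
K(q) = 1
K(-4) - 126*99 = 1 - 126*99 = 1 - 12474 = -12473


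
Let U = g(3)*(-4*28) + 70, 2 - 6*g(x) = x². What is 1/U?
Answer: 3/602 ≈ 0.0049834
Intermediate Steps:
g(x) = ⅓ - x²/6
U = 602/3 (U = (⅓ - ⅙*3²)*(-4*28) + 70 = (⅓ - ⅙*9)*(-112) + 70 = (⅓ - 3/2)*(-112) + 70 = -7/6*(-112) + 70 = 392/3 + 70 = 602/3 ≈ 200.67)
1/U = 1/(602/3) = 3/602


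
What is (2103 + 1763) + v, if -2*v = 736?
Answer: 3498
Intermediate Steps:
v = -368 (v = -½*736 = -368)
(2103 + 1763) + v = (2103 + 1763) - 368 = 3866 - 368 = 3498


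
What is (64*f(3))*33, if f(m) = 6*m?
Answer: 38016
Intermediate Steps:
(64*f(3))*33 = (64*(6*3))*33 = (64*18)*33 = 1152*33 = 38016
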